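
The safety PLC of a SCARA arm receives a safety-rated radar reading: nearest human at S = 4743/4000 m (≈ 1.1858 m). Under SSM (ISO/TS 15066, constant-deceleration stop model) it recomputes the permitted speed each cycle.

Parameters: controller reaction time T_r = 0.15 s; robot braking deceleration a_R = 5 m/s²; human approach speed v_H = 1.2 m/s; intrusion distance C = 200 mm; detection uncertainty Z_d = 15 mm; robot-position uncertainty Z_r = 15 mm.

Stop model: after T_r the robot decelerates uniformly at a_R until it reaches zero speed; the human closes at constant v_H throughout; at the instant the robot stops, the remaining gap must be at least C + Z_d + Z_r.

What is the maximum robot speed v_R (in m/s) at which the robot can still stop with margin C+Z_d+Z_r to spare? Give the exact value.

v_R_max = 29/20 m/s = 1.4500 m/s

collect terms ⇒ (1/10)·v_R² + (39/100)·v_R + (-3103/4000) = 0
  disc = (39/100)² − 4·(1/10)·(-3103/4000) = 289/625 ; √disc = 17/25
  v_R = (−(39/100) + 17/25) / (2·(1/10)) = 29/20 m/s
check:
braking lasts T_s = (29/20)/5 = 0.2900 s
robot covers v_R·T_r = 1.4500·0.1500 = 0.2175 m before braking
braking distance = 1.4500²/(2·5.0000) = 0.2102 m
human closes 1.2000·0.4400 = 0.5280 m
C+Z_d+Z_r = 0.2000+0.0150+0.0150 = 0.2300 m
sum ≈ 0.2175+0.2102+0.5280+0.2300 ≈ 1.1858 m = S ✓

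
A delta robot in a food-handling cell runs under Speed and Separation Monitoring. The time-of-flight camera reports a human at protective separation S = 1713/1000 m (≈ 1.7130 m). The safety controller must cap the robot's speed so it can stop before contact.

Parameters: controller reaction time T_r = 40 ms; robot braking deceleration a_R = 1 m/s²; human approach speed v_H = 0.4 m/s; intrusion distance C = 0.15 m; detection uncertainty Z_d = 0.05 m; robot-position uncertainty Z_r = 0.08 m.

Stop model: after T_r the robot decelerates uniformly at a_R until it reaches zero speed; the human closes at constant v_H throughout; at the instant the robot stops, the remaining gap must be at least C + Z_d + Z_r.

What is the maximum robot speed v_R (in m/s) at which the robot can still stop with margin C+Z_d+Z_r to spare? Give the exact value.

v_R_max = 13/10 m/s = 1.3000 m/s

quadratic (1/2)·v² + (11/25)·v + (-1417/1000) = 0
  disc = (11/25)² − 4·(1/2)·(-1417/1000) = 7569/2500 ; √disc = 87/50
  v_R = (−(11/25) + 87/50) / (2·(1/2)) = 13/10 m/s
check:
braking lasts T_s = (13/10)/1 = 1.3000 s
robot covers v_R·T_r = 1.3000·0.0400 = 0.0520 m before braking
robot covers 1.3000·1.3000 − ½·1.0000·1.3000² = 0.8450 m while stopping
person approaches 0.4000·(0.0400+1.3000) = 0.5360 m
C+Z_d+Z_r = 0.1500+0.0500+0.0800 = 0.2800 m
sum ≈ 0.0520+0.8450+0.5360+0.2800 ≈ 1.7130 m = S ✓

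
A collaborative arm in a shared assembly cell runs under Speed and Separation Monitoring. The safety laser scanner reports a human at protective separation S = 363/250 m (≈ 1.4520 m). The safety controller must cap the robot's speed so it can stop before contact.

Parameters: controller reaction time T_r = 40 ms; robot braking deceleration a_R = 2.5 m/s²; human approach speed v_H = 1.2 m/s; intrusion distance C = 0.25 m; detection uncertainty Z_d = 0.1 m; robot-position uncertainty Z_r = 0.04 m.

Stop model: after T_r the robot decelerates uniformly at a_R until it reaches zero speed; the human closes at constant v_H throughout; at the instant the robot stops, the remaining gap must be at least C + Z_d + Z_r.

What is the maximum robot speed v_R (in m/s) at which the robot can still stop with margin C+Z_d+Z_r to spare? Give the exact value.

v_R_max = 13/10 m/s = 1.3000 m/s

collect terms ⇒ (1/5)·v_R² + (13/25)·v_R + (-507/500) = 0
  disc = (13/25)² − 4·(1/5)·(-507/500) = 676/625 ; √disc = 26/25
  v_R = (−(13/25) + 26/25) / (2·(1/5)) = 13/10 m/s
check:
T_s = v_R/a_R = (13/10)/(5/2) = 0.5200 s
robot covers v_R·T_r = 1.3000·0.0400 = 0.0520 m before braking
robot covers 1.3000·0.5200 − ½·2.5000·0.5200² = 0.3380 m while stopping
person approaches 1.2000·(0.0400+0.5200) = 0.6720 m
residual clearance needed = 0.2500+0.1000+0.0400 = 0.3900 m
sum ≈ 0.0520+0.3380+0.6720+0.3900 ≈ 1.4520 m = S ✓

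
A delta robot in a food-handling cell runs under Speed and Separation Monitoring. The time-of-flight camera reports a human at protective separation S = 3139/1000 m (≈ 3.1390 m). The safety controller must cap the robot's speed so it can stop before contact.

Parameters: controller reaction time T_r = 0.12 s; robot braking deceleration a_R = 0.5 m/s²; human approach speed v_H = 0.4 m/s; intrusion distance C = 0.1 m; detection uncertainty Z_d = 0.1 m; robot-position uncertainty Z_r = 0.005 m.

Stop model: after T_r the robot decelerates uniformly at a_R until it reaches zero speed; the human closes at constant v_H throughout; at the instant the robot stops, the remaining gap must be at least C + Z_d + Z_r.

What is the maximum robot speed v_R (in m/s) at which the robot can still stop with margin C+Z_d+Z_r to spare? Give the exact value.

v_R_max = 13/10 m/s = 1.3000 m/s

quadratic (1)·v² + (23/25)·v + (-1443/500) = 0
  disc = (23/25)² − 4·(1)·(-1443/500) = 7744/625 ; √disc = 88/25
  v_R = (−(23/25) + 88/25) / (2·(1)) = 13/10 m/s
check:
stop time T_s = (13/10)/(1/2) = 2.6000 s
reaction-phase robot travel = 1.3000·0.1200 = 0.1560 m
robot covers 1.3000·2.6000 − ½·0.5000·2.6000² = 1.6900 m while stopping
person approaches 0.4000·(0.1200+2.6000) = 1.0880 m
residual clearance needed = 0.1000+0.1000+0.0050 = 0.2050 m
sum ≈ 0.1560+1.6900+1.0880+0.2050 ≈ 3.1390 m = S ✓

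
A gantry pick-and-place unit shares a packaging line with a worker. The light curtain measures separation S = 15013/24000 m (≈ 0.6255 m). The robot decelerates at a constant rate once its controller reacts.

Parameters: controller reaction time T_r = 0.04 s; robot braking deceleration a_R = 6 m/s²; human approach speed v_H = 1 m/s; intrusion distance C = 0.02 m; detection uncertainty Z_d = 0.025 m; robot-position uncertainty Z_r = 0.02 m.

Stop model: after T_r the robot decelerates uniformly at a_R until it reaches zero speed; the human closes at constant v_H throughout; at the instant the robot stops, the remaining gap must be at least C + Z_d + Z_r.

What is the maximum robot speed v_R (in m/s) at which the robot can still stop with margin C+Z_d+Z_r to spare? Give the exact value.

at the boundary: (1/12)·v² + (31/150)·v + (-12493/24000) = 0
  disc = (31/150)² − 4·(1/12)·(-12493/24000) = 8649/40000 ; √disc = 93/200
  v_R = (−(31/150) + 93/200) / (2·(1/12)) = 31/20 m/s
check:
T_s = v_R/a_R = (31/20)/6 = 0.2583 s
reaction-phase robot travel = 1.5500·0.0400 = 0.0620 m
braking distance = 1.5500²/(2·6.0000) = 0.2002 m
human over T_r+T_s: 1.0000·(0.0400+0.2583) = 0.2983 m
margins: 0.0200+0.0250+0.0200 = 0.0650 m
sum ≈ 0.0620+0.2002+0.2983+0.0650 ≈ 0.6255 m = S ✓

v_R_max = 31/20 m/s = 1.5500 m/s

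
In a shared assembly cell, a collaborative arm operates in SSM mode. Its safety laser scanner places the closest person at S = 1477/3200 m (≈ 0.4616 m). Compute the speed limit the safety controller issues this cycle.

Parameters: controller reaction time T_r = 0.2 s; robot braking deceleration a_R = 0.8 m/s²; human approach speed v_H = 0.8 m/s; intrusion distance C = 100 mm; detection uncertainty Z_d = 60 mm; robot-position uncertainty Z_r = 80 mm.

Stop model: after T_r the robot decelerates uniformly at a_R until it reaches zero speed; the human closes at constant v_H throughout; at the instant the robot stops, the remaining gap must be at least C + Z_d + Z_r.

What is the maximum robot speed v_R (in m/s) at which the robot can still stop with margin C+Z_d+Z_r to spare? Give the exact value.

quadratic (5/8)·v² + (6/5)·v + (-197/3200) = 0
  disc = (6/5)² − 4·(5/8)·(-197/3200) = 10201/6400 ; √disc = 101/80
  v_R = (−(6/5) + 101/80) / (2·(5/8)) = 1/20 m/s
check:
braking lasts T_s = (1/20)/(4/5) = 0.0625 s
reaction-phase robot travel = 0.0500·0.2000 = 0.0100 m
robot covers 0.0500·0.0625 − ½·0.8000·0.0625² = 0.0016 m while stopping
human closes 0.8000·0.2625 = 0.2100 m
margins: 0.1000+0.0600+0.0800 = 0.2400 m
sum ≈ 0.0100+0.0016+0.2100+0.2400 ≈ 0.4616 m = S ✓

v_R_max = 1/20 m/s = 0.0500 m/s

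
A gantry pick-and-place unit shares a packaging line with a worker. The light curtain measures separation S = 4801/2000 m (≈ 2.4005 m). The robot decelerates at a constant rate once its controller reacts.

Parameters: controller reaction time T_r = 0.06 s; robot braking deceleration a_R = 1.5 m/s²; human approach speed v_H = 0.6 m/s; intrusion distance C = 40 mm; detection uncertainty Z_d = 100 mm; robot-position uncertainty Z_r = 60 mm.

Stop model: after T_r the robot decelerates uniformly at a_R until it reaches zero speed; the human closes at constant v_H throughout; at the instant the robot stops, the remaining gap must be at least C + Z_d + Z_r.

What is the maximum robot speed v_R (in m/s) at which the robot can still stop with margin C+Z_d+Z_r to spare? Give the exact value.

collect terms ⇒ (1/3)·v_R² + (23/50)·v_R + (-4329/2000) = 0
  disc = (23/50)² − 4·(1/3)·(-4329/2000) = 1936/625 ; √disc = 44/25
  v_R = (−(23/50) + 44/25) / (2·(1/3)) = 39/20 m/s
check:
braking lasts T_s = (39/20)/(3/2) = 1.3000 s
robot covers v_R·T_r = 1.9500·0.0600 = 0.1170 m before braking
robot under decel: 1.9500²/(2·1.5000) = 1.2675 m
human over T_r+T_s: 0.6000·(0.0600+1.3000) = 0.8160 m
margins: 0.0400+0.1000+0.0600 = 0.2000 m
sum ≈ 0.1170+1.2675+0.8160+0.2000 ≈ 2.4005 m = S ✓

v_R_max = 39/20 m/s = 1.9500 m/s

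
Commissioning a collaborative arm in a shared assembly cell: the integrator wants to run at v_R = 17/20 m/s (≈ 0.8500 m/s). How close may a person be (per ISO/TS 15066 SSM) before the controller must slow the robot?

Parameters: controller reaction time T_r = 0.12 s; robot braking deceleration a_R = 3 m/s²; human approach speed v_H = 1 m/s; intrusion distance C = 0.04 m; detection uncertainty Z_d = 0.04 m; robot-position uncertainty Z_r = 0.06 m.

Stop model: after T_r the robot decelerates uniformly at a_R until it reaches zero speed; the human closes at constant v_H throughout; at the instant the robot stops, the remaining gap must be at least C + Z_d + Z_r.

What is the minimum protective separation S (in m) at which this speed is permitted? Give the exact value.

T_s = v_R/a_R = (17/20)/3 = 0.2833 s
robot in T_r: 0.8500·0.1200 = 0.1020 m
braking distance = 0.8500²/(2·3.0000) = 0.1204 m
human closes 1.0000·0.4033 = 0.4033 m
residual clearance needed = 0.0400+0.0400+0.0600 = 0.1400 m
S_min ≈ 0.1020+0.1204+0.4033+0.1400  ⇒  S_min = 3063/4000 m

S_min = 3063/4000 m = 0.7658 m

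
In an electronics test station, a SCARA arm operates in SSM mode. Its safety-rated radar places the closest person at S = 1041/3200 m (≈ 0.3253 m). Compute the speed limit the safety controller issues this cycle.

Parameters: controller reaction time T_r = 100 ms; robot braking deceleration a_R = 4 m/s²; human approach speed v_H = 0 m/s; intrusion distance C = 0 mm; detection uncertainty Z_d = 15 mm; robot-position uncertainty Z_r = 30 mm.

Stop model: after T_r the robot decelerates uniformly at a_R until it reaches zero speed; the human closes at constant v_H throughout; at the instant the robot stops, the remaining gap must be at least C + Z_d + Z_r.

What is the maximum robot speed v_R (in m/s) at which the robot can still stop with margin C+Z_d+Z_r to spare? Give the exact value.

collect terms ⇒ (1/8)·v_R² + (1/10)·v_R + (-897/3200) = 0
  disc = (1/10)² − 4·(1/8)·(-897/3200) = 961/6400 ; √disc = 31/80
  v_R = (−(1/10) + 31/80) / (2·(1/8)) = 23/20 m/s
check:
braking lasts T_s = (23/20)/4 = 0.2875 s
robot covers v_R·T_r = 1.1500·0.1000 = 0.1150 m before braking
braking distance = 1.1500²/(2·4.0000) = 0.1653 m
human closes 0.0000·0.3875 = 0.0000 m
C+Z_d+Z_r = 0.0000+0.0150+0.0300 = 0.0450 m
sum ≈ 0.1150+0.1653+0.0000+0.0450 ≈ 0.3253 m = S ✓

v_R_max = 23/20 m/s = 1.1500 m/s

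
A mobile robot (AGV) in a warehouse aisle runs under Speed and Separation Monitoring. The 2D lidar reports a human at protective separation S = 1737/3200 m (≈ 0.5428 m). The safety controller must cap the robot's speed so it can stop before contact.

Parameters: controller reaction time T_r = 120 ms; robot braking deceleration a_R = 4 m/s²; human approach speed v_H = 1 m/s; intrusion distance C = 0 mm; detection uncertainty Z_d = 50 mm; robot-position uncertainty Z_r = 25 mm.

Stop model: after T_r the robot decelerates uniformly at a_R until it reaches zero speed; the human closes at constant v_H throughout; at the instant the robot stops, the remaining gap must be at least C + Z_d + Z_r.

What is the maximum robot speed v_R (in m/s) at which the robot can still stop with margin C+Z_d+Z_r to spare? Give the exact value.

v_R_max = 3/4 m/s = 0.7500 m/s

at the boundary: (1/8)·v² + (37/100)·v + (-1113/3200) = 0
  disc = (37/100)² − 4·(1/8)·(-1113/3200) = 49729/160000 ; √disc = 223/400
  v_R = (−(37/100) + 223/400) / (2·(1/8)) = 3/4 m/s
check:
braking lasts T_s = (3/4)/4 = 0.1875 s
robot in T_r: 0.7500·0.1200 = 0.0900 m
robot under decel: 0.7500²/(2·4.0000) = 0.0703 m
human over T_r+T_s: 1.0000·(0.1200+0.1875) = 0.3075 m
C+Z_d+Z_r = 0.0000+0.0500+0.0250 = 0.0750 m
sum ≈ 0.0900+0.0703+0.3075+0.0750 ≈ 0.5428 m = S ✓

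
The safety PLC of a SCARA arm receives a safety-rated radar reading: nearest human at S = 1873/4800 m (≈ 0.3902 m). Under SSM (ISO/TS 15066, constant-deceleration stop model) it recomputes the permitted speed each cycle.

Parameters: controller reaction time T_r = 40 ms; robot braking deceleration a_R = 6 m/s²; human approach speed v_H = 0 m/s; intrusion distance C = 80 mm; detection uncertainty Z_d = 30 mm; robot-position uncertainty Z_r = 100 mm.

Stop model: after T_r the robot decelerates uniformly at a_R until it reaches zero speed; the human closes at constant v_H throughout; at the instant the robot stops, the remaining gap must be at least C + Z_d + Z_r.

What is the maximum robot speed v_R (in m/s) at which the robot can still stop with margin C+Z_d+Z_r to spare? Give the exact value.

v_R_max = 5/4 m/s = 1.2500 m/s

collect terms ⇒ (1/12)·v_R² + (1/25)·v_R + (-173/960) = 0
  disc = (1/25)² − 4·(1/12)·(-173/960) = 22201/360000 ; √disc = 149/600
  v_R = (−(1/25) + 149/600) / (2·(1/12)) = 5/4 m/s
check:
T_s = v_R/a_R = (5/4)/6 = 0.2083 s
robot covers v_R·T_r = 1.2500·0.0400 = 0.0500 m before braking
robot covers 1.2500·0.2083 − ½·6.0000·0.2083² = 0.1302 m while stopping
human closes 0.0000·0.2483 = 0.0000 m
margins: 0.0800+0.0300+0.1000 = 0.2100 m
sum ≈ 0.0500+0.1302+0.0000+0.2100 ≈ 0.3902 m = S ✓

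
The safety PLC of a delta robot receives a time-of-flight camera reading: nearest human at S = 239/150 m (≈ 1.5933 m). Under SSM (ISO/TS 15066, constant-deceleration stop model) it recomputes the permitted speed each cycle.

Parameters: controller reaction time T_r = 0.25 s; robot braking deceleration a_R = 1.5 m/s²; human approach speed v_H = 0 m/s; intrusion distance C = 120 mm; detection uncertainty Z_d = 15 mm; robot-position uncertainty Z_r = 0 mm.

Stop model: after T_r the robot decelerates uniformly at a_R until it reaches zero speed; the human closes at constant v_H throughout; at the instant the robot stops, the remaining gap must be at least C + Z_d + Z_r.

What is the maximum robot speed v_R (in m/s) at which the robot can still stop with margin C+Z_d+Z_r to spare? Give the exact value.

v_R_max = 7/4 m/s = 1.7500 m/s

quadratic (1/3)·v² + (1/4)·v + (-35/24) = 0
  disc = (1/4)² − 4·(1/3)·(-35/24) = 289/144 ; √disc = 17/12
  v_R = (−(1/4) + 17/12) / (2·(1/3)) = 7/4 m/s
check:
T_s = v_R/a_R = (7/4)/(3/2) = 1.1667 s
reaction-phase robot travel = 1.7500·0.2500 = 0.4375 m
braking distance = 1.7500²/(2·1.5000) = 1.0208 m
person approaches 0.0000·(0.2500+1.1667) = 0.0000 m
C+Z_d+Z_r = 0.1200+0.0150+0.0000 = 0.1350 m
sum ≈ 0.4375+1.0208+0.0000+0.1350 ≈ 1.5933 m = S ✓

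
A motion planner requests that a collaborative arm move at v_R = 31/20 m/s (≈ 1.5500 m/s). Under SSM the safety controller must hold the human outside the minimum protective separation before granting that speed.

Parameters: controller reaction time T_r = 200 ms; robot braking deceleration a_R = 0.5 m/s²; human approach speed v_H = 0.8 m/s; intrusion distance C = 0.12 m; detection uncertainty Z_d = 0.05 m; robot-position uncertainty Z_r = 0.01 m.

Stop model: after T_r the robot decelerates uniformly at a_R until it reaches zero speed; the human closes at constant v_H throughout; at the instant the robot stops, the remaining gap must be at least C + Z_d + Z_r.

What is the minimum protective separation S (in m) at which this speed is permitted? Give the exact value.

S_min = 2213/400 m = 5.5325 m

stop time T_s = (31/20)/(1/2) = 3.1000 s
robot in T_r: 1.5500·0.2000 = 0.3100 m
braking distance = 1.5500²/(2·0.5000) = 2.4025 m
human closes 0.8000·3.3000 = 2.6400 m
margins: 0.1200+0.0500+0.0100 = 0.1800 m
S_min ≈ 0.3100+2.4025+2.6400+0.1800  ⇒  S_min = 2213/400 m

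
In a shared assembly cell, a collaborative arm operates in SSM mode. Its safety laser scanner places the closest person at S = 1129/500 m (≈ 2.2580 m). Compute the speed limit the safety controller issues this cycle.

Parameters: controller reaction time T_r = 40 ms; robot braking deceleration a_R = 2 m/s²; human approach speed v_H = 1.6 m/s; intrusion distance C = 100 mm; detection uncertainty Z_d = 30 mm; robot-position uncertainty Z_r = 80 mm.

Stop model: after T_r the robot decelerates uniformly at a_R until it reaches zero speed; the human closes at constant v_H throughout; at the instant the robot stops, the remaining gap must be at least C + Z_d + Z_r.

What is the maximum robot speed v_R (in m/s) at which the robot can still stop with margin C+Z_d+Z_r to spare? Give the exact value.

v_R_max = 8/5 m/s = 1.6000 m/s

quadratic (1/4)·v² + (21/25)·v + (-248/125) = 0
  disc = (21/25)² − 4·(1/4)·(-248/125) = 1681/625 ; √disc = 41/25
  v_R = (−(21/25) + 41/25) / (2·(1/4)) = 8/5 m/s
check:
stop time T_s = (8/5)/2 = 0.8000 s
reaction-phase robot travel = 1.6000·0.0400 = 0.0640 m
braking distance = 1.6000²/(2·2.0000) = 0.6400 m
person approaches 1.6000·(0.0400+0.8000) = 1.3440 m
margins: 0.1000+0.0300+0.0800 = 0.2100 m
sum ≈ 0.0640+0.6400+1.3440+0.2100 ≈ 2.2580 m = S ✓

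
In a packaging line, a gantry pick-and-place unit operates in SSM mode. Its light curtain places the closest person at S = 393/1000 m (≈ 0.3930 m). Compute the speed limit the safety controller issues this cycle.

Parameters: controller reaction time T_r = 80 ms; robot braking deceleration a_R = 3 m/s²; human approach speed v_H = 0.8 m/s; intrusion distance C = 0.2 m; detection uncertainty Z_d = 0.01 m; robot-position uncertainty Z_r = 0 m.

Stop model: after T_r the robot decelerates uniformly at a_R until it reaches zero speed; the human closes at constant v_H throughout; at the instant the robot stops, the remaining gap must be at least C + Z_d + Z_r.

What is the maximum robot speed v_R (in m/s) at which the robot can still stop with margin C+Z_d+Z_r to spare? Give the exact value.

v_R_max = 3/10 m/s = 0.3000 m/s

quadratic (1/6)·v² + (26/75)·v + (-119/1000) = 0
  disc = (26/75)² − 4·(1/6)·(-119/1000) = 4489/22500 ; √disc = 67/150
  v_R = (−(26/75) + 67/150) / (2·(1/6)) = 3/10 m/s
check:
stop time T_s = (3/10)/3 = 0.1000 s
robot in T_r: 0.3000·0.0800 = 0.0240 m
braking distance = 0.3000²/(2·3.0000) = 0.0150 m
person approaches 0.8000·(0.0800+0.1000) = 0.1440 m
residual clearance needed = 0.2000+0.0100+0.0000 = 0.2100 m
sum ≈ 0.0240+0.0150+0.1440+0.2100 ≈ 0.3930 m = S ✓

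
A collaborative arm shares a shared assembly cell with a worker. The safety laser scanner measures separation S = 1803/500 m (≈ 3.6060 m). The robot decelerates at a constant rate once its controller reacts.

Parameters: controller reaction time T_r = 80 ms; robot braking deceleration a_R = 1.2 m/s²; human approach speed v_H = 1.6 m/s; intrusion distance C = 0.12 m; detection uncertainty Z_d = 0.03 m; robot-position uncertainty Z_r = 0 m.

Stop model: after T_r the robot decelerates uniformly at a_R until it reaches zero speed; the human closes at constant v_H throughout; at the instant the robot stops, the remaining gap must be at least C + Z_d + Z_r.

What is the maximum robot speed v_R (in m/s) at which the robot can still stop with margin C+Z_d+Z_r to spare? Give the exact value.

collect terms ⇒ (5/12)·v_R² + (106/75)·v_R + (-416/125) = 0
  disc = (106/75)² − 4·(5/12)·(-416/125) = 42436/5625 ; √disc = 206/75
  v_R = (−(106/75) + 206/75) / (2·(5/12)) = 8/5 m/s
check:
T_s = v_R/a_R = (8/5)/(6/5) = 1.3333 s
reaction-phase robot travel = 1.6000·0.0800 = 0.1280 m
robot covers 1.6000·1.3333 − ½·1.2000·1.3333² = 1.0667 m while stopping
human closes 1.6000·1.4133 = 2.2613 m
residual clearance needed = 0.1200+0.0300+0.0000 = 0.1500 m
sum ≈ 0.1280+1.0667+2.2613+0.1500 ≈ 3.6060 m = S ✓

v_R_max = 8/5 m/s = 1.6000 m/s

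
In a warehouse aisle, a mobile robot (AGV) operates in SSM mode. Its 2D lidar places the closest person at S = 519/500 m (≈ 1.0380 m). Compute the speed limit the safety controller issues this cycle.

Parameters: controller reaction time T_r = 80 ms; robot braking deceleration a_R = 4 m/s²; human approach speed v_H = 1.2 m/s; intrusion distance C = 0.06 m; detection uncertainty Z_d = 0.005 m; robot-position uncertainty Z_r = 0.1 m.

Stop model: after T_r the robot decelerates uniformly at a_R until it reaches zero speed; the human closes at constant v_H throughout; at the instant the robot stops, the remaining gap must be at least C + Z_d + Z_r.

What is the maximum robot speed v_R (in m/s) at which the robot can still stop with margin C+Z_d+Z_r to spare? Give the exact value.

quadratic (1/8)·v² + (19/50)·v + (-777/1000) = 0
  disc = (19/50)² − 4·(1/8)·(-777/1000) = 5329/10000 ; √disc = 73/100
  v_R = (−(19/50) + 73/100) / (2·(1/8)) = 7/5 m/s
check:
T_s = v_R/a_R = (7/5)/4 = 0.3500 s
robot covers v_R·T_r = 1.4000·0.0800 = 0.1120 m before braking
robot covers 1.4000·0.3500 − ½·4.0000·0.3500² = 0.2450 m while stopping
human over T_r+T_s: 1.2000·(0.0800+0.3500) = 0.5160 m
margins: 0.0600+0.0050+0.1000 = 0.1650 m
sum ≈ 0.1120+0.2450+0.5160+0.1650 ≈ 1.0380 m = S ✓

v_R_max = 7/5 m/s = 1.4000 m/s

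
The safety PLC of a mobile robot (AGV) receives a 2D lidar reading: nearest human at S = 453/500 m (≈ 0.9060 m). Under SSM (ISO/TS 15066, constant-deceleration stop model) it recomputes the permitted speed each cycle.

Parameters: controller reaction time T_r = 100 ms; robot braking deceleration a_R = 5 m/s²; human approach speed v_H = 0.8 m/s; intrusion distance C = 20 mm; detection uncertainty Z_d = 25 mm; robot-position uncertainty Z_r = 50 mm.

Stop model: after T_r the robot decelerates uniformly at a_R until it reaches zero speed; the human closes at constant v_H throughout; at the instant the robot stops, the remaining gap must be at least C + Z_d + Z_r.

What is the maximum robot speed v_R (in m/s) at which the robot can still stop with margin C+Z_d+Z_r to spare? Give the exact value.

v_R_max = 17/10 m/s = 1.7000 m/s

quadratic (1/10)·v² + (13/50)·v + (-731/1000) = 0
  disc = (13/50)² − 4·(1/10)·(-731/1000) = 9/25 ; √disc = 3/5
  v_R = (−(13/50) + 3/5) / (2·(1/10)) = 17/10 m/s
check:
braking lasts T_s = (17/10)/5 = 0.3400 s
robot in T_r: 1.7000·0.1000 = 0.1700 m
robot covers 1.7000·0.3400 − ½·5.0000·0.3400² = 0.2890 m while stopping
human over T_r+T_s: 0.8000·(0.1000+0.3400) = 0.3520 m
C+Z_d+Z_r = 0.0200+0.0250+0.0500 = 0.0950 m
sum ≈ 0.1700+0.2890+0.3520+0.0950 ≈ 0.9060 m = S ✓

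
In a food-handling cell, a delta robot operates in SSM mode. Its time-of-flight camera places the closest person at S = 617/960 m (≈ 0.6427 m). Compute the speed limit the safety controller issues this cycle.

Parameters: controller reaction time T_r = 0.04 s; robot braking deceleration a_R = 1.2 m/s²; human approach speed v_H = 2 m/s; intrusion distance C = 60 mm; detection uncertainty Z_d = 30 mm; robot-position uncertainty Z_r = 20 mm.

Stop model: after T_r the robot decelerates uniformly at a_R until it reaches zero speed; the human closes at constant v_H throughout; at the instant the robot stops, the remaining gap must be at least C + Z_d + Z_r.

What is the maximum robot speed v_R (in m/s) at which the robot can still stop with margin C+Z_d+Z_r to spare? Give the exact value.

v_R_max = 1/4 m/s = 0.2500 m/s

collect terms ⇒ (5/12)·v_R² + (128/75)·v_R + (-2173/4800) = 0
  disc = (128/75)² − 4·(5/12)·(-2173/4800) = 146689/40000 ; √disc = 383/200
  v_R = (−(128/75) + 383/200) / (2·(5/12)) = 1/4 m/s
check:
braking lasts T_s = (1/4)/(6/5) = 0.2083 s
robot in T_r: 0.2500·0.0400 = 0.0100 m
robot covers 0.2500·0.2083 − ½·1.2000·0.2083² = 0.0260 m while stopping
human closes 2.0000·0.2483 = 0.4967 m
C+Z_d+Z_r = 0.0600+0.0300+0.0200 = 0.1100 m
sum ≈ 0.0100+0.0260+0.4967+0.1100 ≈ 0.6427 m = S ✓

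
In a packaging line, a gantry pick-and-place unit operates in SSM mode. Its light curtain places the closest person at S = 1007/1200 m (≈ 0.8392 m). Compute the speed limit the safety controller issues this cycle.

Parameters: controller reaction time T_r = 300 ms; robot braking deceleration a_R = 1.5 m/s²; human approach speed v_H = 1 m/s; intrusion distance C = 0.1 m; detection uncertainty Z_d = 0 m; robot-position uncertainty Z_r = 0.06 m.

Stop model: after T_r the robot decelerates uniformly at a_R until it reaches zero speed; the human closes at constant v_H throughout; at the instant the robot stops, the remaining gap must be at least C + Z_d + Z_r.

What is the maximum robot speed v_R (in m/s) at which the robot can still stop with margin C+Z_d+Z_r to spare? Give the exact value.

collect terms ⇒ (1/3)·v_R² + (29/30)·v_R + (-91/240) = 0
  disc = (29/30)² − 4·(1/3)·(-91/240) = 36/25 ; √disc = 6/5
  v_R = (−(29/30) + 6/5) / (2·(1/3)) = 7/20 m/s
check:
stop time T_s = (7/20)/(3/2) = 0.2333 s
robot in T_r: 0.3500·0.3000 = 0.1050 m
robot covers 0.3500·0.2333 − ½·1.5000·0.2333² = 0.0408 m while stopping
person approaches 1.0000·(0.3000+0.2333) = 0.5333 m
margins: 0.1000+0.0000+0.0600 = 0.1600 m
sum ≈ 0.1050+0.0408+0.5333+0.1600 ≈ 0.8392 m = S ✓

v_R_max = 7/20 m/s = 0.3500 m/s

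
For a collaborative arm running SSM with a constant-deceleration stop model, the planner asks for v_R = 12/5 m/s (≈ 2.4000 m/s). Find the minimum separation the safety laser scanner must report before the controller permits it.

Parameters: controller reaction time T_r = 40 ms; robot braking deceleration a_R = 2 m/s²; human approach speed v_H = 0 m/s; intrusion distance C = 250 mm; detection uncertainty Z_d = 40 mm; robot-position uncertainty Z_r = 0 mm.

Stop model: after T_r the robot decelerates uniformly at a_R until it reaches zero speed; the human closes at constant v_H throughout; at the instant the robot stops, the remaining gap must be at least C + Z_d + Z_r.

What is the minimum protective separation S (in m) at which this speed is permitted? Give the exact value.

stop time T_s = (12/5)/2 = 1.2000 s
robot covers v_R·T_r = 2.4000·0.0400 = 0.0960 m before braking
braking distance = 2.4000²/(2·2.0000) = 1.4400 m
person approaches 0.0000·(0.0400+1.2000) = 0.0000 m
margins: 0.2500+0.0400+0.0000 = 0.2900 m
S_min ≈ 0.0960+1.4400+0.0000+0.2900  ⇒  S_min = 913/500 m

S_min = 913/500 m = 1.8260 m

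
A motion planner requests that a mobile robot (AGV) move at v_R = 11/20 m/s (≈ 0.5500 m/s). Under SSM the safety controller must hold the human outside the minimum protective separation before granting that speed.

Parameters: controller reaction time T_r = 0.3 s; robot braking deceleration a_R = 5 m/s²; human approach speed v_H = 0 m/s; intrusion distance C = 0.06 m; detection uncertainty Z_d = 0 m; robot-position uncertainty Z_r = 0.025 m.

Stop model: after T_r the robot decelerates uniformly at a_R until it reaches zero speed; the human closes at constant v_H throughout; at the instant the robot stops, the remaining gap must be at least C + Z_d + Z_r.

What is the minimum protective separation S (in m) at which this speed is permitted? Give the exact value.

braking lasts T_s = (11/20)/5 = 0.1100 s
reaction-phase robot travel = 0.5500·0.3000 = 0.1650 m
robot covers 0.5500·0.1100 − ½·5.0000·0.1100² = 0.0302 m while stopping
person approaches 0.0000·(0.3000+0.1100) = 0.0000 m
C+Z_d+Z_r = 0.0600+0.0000+0.0250 = 0.0850 m
S_min ≈ 0.1650+0.0302+0.0000+0.0850  ⇒  S_min = 1121/4000 m

S_min = 1121/4000 m = 0.2802 m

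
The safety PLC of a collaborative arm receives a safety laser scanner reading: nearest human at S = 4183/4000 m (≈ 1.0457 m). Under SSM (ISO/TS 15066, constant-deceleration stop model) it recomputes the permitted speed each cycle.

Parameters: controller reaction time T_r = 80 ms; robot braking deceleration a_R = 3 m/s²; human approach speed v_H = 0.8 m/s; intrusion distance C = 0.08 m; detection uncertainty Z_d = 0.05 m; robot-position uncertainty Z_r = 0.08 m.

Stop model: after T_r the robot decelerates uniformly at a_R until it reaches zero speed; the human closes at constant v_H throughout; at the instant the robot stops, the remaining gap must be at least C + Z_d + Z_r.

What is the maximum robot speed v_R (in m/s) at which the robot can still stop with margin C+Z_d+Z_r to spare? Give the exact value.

v_R_max = 27/20 m/s = 1.3500 m/s

quadratic (1/6)·v² + (26/75)·v + (-3087/4000) = 0
  disc = (26/75)² − 4·(1/6)·(-3087/4000) = 57121/90000 ; √disc = 239/300
  v_R = (−(26/75) + 239/300) / (2·(1/6)) = 27/20 m/s
check:
braking lasts T_s = (27/20)/3 = 0.4500 s
robot covers v_R·T_r = 1.3500·0.0800 = 0.1080 m before braking
robot under decel: 1.3500²/(2·3.0000) = 0.3038 m
human closes 0.8000·0.5300 = 0.4240 m
margins: 0.0800+0.0500+0.0800 = 0.2100 m
sum ≈ 0.1080+0.3038+0.4240+0.2100 ≈ 1.0457 m = S ✓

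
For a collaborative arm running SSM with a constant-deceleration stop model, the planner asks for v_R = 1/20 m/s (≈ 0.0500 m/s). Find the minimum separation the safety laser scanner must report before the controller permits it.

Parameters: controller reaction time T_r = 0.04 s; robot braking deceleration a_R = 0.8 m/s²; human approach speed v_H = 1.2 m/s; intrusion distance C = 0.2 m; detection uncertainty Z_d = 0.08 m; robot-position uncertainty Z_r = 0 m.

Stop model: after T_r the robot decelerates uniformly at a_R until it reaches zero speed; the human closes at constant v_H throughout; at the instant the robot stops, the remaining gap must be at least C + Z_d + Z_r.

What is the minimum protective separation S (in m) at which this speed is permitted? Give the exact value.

S_min = 1301/3200 m = 0.4066 m

stop time T_s = (1/20)/(4/5) = 0.0625 s
robot covers v_R·T_r = 0.0500·0.0400 = 0.0020 m before braking
robot covers 0.0500·0.0625 − ½·0.8000·0.0625² = 0.0016 m while stopping
human closes 1.2000·0.1025 = 0.1230 m
C+Z_d+Z_r = 0.2000+0.0800+0.0000 = 0.2800 m
S_min ≈ 0.0020+0.0016+0.1230+0.2800  ⇒  S_min = 1301/3200 m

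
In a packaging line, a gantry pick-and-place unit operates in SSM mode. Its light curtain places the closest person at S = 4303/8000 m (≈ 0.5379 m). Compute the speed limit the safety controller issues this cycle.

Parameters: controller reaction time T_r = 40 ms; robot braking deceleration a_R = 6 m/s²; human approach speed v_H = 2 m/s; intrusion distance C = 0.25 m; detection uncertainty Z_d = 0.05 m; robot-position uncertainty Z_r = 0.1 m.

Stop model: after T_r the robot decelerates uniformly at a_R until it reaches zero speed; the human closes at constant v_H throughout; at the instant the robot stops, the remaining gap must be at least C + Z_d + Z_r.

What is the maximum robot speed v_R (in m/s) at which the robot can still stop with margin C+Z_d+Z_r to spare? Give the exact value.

at the boundary: (1/12)·v² + (28/75)·v + (-463/8000) = 0
  disc = (28/75)² − 4·(1/12)·(-463/8000) = 57121/360000 ; √disc = 239/600
  v_R = (−(28/75) + 239/600) / (2·(1/12)) = 3/20 m/s
check:
T_s = v_R/a_R = (3/20)/6 = 0.0250 s
robot in T_r: 0.1500·0.0400 = 0.0060 m
robot covers 0.1500·0.0250 − ½·6.0000·0.0250² = 0.0019 m while stopping
person approaches 2.0000·(0.0400+0.0250) = 0.1300 m
C+Z_d+Z_r = 0.2500+0.0500+0.1000 = 0.4000 m
sum ≈ 0.0060+0.0019+0.1300+0.4000 ≈ 0.5379 m = S ✓

v_R_max = 3/20 m/s = 0.1500 m/s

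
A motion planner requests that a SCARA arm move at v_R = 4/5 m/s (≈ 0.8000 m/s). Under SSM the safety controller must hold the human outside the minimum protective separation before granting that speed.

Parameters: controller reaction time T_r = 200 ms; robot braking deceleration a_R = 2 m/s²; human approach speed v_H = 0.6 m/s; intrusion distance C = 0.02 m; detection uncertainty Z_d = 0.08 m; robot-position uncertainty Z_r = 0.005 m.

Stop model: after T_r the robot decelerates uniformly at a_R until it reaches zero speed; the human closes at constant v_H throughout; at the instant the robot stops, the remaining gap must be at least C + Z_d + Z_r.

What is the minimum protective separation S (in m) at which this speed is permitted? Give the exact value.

S_min = 157/200 m = 0.7850 m

stop time T_s = (4/5)/2 = 0.4000 s
robot in T_r: 0.8000·0.2000 = 0.1600 m
braking distance = 0.8000²/(2·2.0000) = 0.1600 m
human over T_r+T_s: 0.6000·(0.2000+0.4000) = 0.3600 m
C+Z_d+Z_r = 0.0200+0.0800+0.0050 = 0.1050 m
S_min ≈ 0.1600+0.1600+0.3600+0.1050  ⇒  S_min = 157/200 m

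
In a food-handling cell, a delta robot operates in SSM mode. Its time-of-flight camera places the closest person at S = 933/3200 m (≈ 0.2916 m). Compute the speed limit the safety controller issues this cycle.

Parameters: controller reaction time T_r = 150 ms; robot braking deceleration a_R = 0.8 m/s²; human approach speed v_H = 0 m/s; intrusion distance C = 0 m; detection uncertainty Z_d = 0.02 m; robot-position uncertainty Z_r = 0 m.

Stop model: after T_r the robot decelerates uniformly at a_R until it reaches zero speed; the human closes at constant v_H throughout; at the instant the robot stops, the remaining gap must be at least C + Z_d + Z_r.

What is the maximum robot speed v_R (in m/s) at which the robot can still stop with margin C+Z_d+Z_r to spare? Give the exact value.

quadratic (5/8)·v² + (3/20)·v + (-869/3200) = 0
  disc = (3/20)² − 4·(5/8)·(-869/3200) = 4489/6400 ; √disc = 67/80
  v_R = (−(3/20) + 67/80) / (2·(5/8)) = 11/20 m/s
check:
stop time T_s = (11/20)/(4/5) = 0.6875 s
robot in T_r: 0.5500·0.1500 = 0.0825 m
robot under decel: 0.5500²/(2·0.8000) = 0.1891 m
human over T_r+T_s: 0.0000·(0.1500+0.6875) = 0.0000 m
margins: 0.0000+0.0200+0.0000 = 0.0200 m
sum ≈ 0.0825+0.1891+0.0000+0.0200 ≈ 0.2916 m = S ✓

v_R_max = 11/20 m/s = 0.5500 m/s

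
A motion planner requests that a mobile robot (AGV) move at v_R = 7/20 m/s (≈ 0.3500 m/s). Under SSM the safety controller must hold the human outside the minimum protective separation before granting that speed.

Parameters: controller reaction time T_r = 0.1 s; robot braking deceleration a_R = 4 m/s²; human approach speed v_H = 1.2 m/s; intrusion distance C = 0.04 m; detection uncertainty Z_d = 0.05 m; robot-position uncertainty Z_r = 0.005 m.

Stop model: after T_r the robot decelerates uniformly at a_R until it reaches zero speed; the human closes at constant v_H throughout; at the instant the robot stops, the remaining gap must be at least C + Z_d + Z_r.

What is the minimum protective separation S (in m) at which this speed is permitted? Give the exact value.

S_min = 237/640 m = 0.3703 m

braking lasts T_s = (7/20)/4 = 0.0875 s
robot in T_r: 0.3500·0.1000 = 0.0350 m
braking distance = 0.3500²/(2·4.0000) = 0.0153 m
human over T_r+T_s: 1.2000·(0.1000+0.0875) = 0.2250 m
residual clearance needed = 0.0400+0.0500+0.0050 = 0.0950 m
S_min ≈ 0.0350+0.0153+0.2250+0.0950  ⇒  S_min = 237/640 m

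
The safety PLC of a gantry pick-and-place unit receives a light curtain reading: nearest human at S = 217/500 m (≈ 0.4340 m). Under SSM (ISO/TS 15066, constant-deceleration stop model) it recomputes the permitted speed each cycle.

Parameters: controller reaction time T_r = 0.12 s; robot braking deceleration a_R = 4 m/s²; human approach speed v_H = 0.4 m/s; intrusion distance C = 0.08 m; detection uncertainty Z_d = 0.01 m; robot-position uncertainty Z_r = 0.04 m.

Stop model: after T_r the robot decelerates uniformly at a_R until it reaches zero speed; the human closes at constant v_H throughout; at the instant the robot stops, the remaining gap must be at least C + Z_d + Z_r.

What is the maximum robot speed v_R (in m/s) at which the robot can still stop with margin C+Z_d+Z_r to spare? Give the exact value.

v_R_max = 4/5 m/s = 0.8000 m/s

quadratic (1/8)·v² + (11/50)·v + (-32/125) = 0
  disc = (11/50)² − 4·(1/8)·(-32/125) = 441/2500 ; √disc = 21/50
  v_R = (−(11/50) + 21/50) / (2·(1/8)) = 4/5 m/s
check:
stop time T_s = (4/5)/4 = 0.2000 s
reaction-phase robot travel = 0.8000·0.1200 = 0.0960 m
robot covers 0.8000·0.2000 − ½·4.0000·0.2000² = 0.0800 m while stopping
human closes 0.4000·0.3200 = 0.1280 m
C+Z_d+Z_r = 0.0800+0.0100+0.0400 = 0.1300 m
sum ≈ 0.0960+0.0800+0.1280+0.1300 ≈ 0.4340 m = S ✓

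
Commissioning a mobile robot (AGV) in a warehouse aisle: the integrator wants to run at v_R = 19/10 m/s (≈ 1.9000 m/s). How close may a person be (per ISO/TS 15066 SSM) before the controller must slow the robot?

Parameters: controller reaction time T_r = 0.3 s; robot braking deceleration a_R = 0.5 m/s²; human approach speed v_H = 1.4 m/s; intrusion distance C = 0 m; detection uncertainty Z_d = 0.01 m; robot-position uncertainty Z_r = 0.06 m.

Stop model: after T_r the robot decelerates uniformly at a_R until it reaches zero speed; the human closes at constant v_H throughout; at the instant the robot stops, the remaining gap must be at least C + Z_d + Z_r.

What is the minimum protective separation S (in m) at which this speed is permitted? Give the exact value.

braking lasts T_s = (19/10)/(1/2) = 3.8000 s
robot covers v_R·T_r = 1.9000·0.3000 = 0.5700 m before braking
braking distance = 1.9000²/(2·0.5000) = 3.6100 m
person approaches 1.4000·(0.3000+3.8000) = 5.7400 m
C+Z_d+Z_r = 0.0000+0.0100+0.0600 = 0.0700 m
S_min ≈ 0.5700+3.6100+5.7400+0.0700  ⇒  S_min = 999/100 m

S_min = 999/100 m = 9.9900 m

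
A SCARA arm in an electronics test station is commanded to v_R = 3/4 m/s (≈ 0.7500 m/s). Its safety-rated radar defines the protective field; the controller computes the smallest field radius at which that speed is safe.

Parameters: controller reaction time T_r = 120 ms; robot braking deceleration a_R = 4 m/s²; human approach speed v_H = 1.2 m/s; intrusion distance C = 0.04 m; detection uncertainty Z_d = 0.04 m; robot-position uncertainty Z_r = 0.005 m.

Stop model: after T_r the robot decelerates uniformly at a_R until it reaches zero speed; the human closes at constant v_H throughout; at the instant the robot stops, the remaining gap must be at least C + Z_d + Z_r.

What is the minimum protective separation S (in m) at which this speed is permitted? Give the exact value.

stop time T_s = (3/4)/4 = 0.1875 s
reaction-phase robot travel = 0.7500·0.1200 = 0.0900 m
braking distance = 0.7500²/(2·4.0000) = 0.0703 m
person approaches 1.2000·(0.1200+0.1875) = 0.3690 m
C+Z_d+Z_r = 0.0400+0.0400+0.0050 = 0.0850 m
S_min ≈ 0.0900+0.0703+0.3690+0.0850  ⇒  S_min = 9829/16000 m

S_min = 9829/16000 m = 0.6143 m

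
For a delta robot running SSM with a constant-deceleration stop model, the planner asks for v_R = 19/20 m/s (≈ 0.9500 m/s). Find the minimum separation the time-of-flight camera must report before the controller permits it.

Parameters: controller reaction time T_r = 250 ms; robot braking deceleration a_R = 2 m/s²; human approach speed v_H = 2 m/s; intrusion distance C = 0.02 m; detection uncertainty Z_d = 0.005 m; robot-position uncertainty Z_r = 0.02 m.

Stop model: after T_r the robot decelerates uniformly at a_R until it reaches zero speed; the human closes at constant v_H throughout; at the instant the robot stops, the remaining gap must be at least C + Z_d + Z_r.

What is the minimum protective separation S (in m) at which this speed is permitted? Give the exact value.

stop time T_s = (19/20)/2 = 0.4750 s
robot in T_r: 0.9500·0.2500 = 0.2375 m
robot under decel: 0.9500²/(2·2.0000) = 0.2256 m
human over T_r+T_s: 2.0000·(0.2500+0.4750) = 1.4500 m
residual clearance needed = 0.0200+0.0050+0.0200 = 0.0450 m
S_min ≈ 0.2375+0.2256+1.4500+0.0450  ⇒  S_min = 3133/1600 m

S_min = 3133/1600 m = 1.9581 m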